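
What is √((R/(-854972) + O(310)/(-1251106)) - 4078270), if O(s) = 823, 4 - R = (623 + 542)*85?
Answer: I*√291640596238976374212796258115/267415149758 ≈ 2019.5*I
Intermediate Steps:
R = -99021 (R = 4 - (623 + 542)*85 = 4 - 1165*85 = 4 - 1*99025 = 4 - 99025 = -99021)
√((R/(-854972) + O(310)/(-1251106)) - 4078270) = √((-99021/(-854972) + 823/(-1251106)) - 4078270) = √((-99021*(-1/854972) + 823*(-1/1251106)) - 4078270) = √((99021/854972 - 823/1251106) - 4078270) = √(61591062635/534830299516 - 4078270) = √(-2181182304016054685/534830299516) = I*√291640596238976374212796258115/267415149758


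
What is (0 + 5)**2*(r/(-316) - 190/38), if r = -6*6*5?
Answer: -8750/79 ≈ -110.76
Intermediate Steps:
r = -180 (r = -36*5 = -180)
(0 + 5)**2*(r/(-316) - 190/38) = (0 + 5)**2*(-180/(-316) - 190/38) = 5**2*(-180*(-1/316) - 190*1/38) = 25*(45/79 - 5) = 25*(-350/79) = -8750/79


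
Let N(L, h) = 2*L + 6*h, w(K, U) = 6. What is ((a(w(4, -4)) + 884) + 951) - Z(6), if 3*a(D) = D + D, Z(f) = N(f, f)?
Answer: 1791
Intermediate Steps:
Z(f) = 8*f (Z(f) = 2*f + 6*f = 8*f)
a(D) = 2*D/3 (a(D) = (D + D)/3 = (2*D)/3 = 2*D/3)
((a(w(4, -4)) + 884) + 951) - Z(6) = (((2/3)*6 + 884) + 951) - 8*6 = ((4 + 884) + 951) - 1*48 = (888 + 951) - 48 = 1839 - 48 = 1791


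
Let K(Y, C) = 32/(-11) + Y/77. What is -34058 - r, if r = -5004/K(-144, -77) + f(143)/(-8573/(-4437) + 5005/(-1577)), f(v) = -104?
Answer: -7031213183141/199813972 ≈ -35189.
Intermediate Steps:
K(Y, C) = -32/11 + Y/77 (K(Y, C) = 32*(-1/11) + Y*(1/77) = -32/11 + Y/77)
r = 225948924765/199813972 (r = -5004/(-32/11 + (1/77)*(-144)) - 104/(-8573/(-4437) + 5005/(-1577)) = -5004/(-32/11 - 144/77) - 104/(-8573*(-1/4437) + 5005*(-1/1577)) = -5004/(-368/77) - 104/(8573/4437 - 5005/1577) = -5004*(-77/368) - 104/(-8687564/6997149) = 96327/92 - 104*(-6997149/8687564) = 96327/92 + 181925874/2171891 = 225948924765/199813972 ≈ 1130.8)
-34058 - r = -34058 - 1*225948924765/199813972 = -34058 - 225948924765/199813972 = -7031213183141/199813972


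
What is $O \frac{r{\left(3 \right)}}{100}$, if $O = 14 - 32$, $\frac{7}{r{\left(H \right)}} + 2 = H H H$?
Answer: $- \frac{63}{1250} \approx -0.0504$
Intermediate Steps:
$r{\left(H \right)} = \frac{7}{-2 + H^{3}}$ ($r{\left(H \right)} = \frac{7}{-2 + H H H} = \frac{7}{-2 + H^{2} H} = \frac{7}{-2 + H^{3}}$)
$O = -18$ ($O = 14 - 32 = -18$)
$O \frac{r{\left(3 \right)}}{100} = - 18 \frac{7 \frac{1}{-2 + 3^{3}}}{100} = - 18 \frac{7}{-2 + 27} \cdot \frac{1}{100} = - 18 \cdot \frac{7}{25} \cdot \frac{1}{100} = \left(-18\right) \frac{7}{2500} = - \frac{63}{1250}$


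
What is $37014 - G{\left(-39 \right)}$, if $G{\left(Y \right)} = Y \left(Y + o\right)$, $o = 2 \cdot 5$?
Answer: $35883$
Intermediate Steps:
$o = 10$
$G{\left(Y \right)} = Y \left(10 + Y\right)$ ($G{\left(Y \right)} = Y \left(Y + 10\right) = Y \left(10 + Y\right)$)
$37014 - G{\left(-39 \right)} = 37014 - - 39 \left(10 - 39\right) = 37014 - \left(-39\right) \left(-29\right) = 37014 - 1131 = 35883$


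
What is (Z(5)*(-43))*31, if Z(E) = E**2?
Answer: -33325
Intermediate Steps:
(Z(5)*(-43))*31 = (5**2*(-43))*31 = (25*(-43))*31 = -1075*31 = -33325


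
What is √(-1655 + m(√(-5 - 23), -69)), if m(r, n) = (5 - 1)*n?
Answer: I*√1931 ≈ 43.943*I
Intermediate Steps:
m(r, n) = 4*n
√(-1655 + m(√(-5 - 23), -69)) = √(-1655 + 4*(-69)) = √(-1655 - 276) = √(-1931) = I*√1931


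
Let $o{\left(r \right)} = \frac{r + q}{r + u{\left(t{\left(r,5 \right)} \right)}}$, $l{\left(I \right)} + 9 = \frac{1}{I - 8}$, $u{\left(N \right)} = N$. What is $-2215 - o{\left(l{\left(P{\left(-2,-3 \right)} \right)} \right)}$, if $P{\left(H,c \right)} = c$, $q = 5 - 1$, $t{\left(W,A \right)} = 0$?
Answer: $- \frac{55389}{25} \approx -2215.6$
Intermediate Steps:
$q = 4$ ($q = 5 - 1 = 4$)
$l{\left(I \right)} = -9 + \frac{1}{-8 + I}$ ($l{\left(I \right)} = -9 + \frac{1}{I - 8} = -9 + \frac{1}{-8 + I}$)
$o{\left(r \right)} = \frac{4 + r}{r}$ ($o{\left(r \right)} = \frac{r + 4}{r + 0} = \frac{4 + r}{r}$)
$-2215 - o{\left(l{\left(P{\left(-2,-3 \right)} \right)} \right)} = -2215 - \frac{4 + \frac{73 - -27}{-8 - 3}}{\frac{1}{-8 - 3} \left(73 - -27\right)} = -2215 - \frac{4 + \frac{73 + 27}{-11}}{\frac{1}{-11} \left(73 + 27\right)} = -2215 - \frac{4 - \frac{100}{11}}{\left(- \frac{1}{11}\right) 100} = -2215 - \frac{4 - \frac{100}{11}}{- \frac{100}{11}} = -2215 - \left(- \frac{11}{100}\right) \left(- \frac{56}{11}\right) = -2215 - \frac{14}{25} = - \frac{55389}{25}$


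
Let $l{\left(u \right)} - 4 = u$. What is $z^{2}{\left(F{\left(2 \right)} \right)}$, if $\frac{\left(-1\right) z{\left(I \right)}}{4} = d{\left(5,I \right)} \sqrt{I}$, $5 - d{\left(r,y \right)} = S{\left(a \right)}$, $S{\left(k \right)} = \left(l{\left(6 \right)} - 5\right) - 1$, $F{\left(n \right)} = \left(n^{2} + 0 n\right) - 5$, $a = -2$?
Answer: $-16$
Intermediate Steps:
$F{\left(n \right)} = -5 + n^{2}$ ($F{\left(n \right)} = \left(n^{2} + 0\right) - 5 = n^{2} - 5 = -5 + n^{2}$)
$l{\left(u \right)} = 4 + u$
$S{\left(k \right)} = 4$ ($S{\left(k \right)} = \left(\left(4 + 6\right) - 5\right) - 1 = \left(10 - 5\right) - 1 = 5 - 1 = 4$)
$d{\left(r,y \right)} = 1$ ($d{\left(r,y \right)} = 5 - 4 = 1$)
$z{\left(I \right)} = - 4 \sqrt{I}$ ($z{\left(I \right)} = - 4 \cdot 1 \sqrt{I} = - 4 \sqrt{I}$)
$z^{2}{\left(F{\left(2 \right)} \right)} = \left(- 4 \sqrt{-5 + 2^{2}}\right)^{2} = \left(- 4 \sqrt{-5 + 4}\right)^{2} = \left(- 4 \sqrt{-1}\right)^{2} = \left(- 4 i\right)^{2} = -16$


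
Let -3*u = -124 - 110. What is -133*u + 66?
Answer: -10308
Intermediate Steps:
u = 78 (u = -(-124 - 110)/3 = -⅓*(-234) = 78)
-133*u + 66 = -133*78 + 66 = -10374 + 66 = -10308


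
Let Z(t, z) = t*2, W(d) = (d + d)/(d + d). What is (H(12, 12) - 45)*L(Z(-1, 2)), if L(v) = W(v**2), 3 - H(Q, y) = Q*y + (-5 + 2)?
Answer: -183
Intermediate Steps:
H(Q, y) = 6 - Q*y (H(Q, y) = 3 - (Q*y + (-5 + 2)) = 3 - (Q*y - 3) = 3 - (-3 + Q*y) = 3 + (3 - Q*y) = 6 - Q*y)
W(d) = 1 (W(d) = (2*d)/((2*d)) = (2*d)*(1/(2*d)) = 1)
Z(t, z) = 2*t
L(v) = 1
(H(12, 12) - 45)*L(Z(-1, 2)) = ((6 - 1*12*12) - 45)*1 = ((6 - 144) - 45)*1 = (-138 - 45)*1 = -183*1 = -183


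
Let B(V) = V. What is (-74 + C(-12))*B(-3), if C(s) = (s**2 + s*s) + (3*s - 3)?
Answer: -525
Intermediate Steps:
C(s) = -3 + 2*s**2 + 3*s (C(s) = (s**2 + s**2) + (-3 + 3*s) = 2*s**2 + (-3 + 3*s) = -3 + 2*s**2 + 3*s)
(-74 + C(-12))*B(-3) = (-74 + (-3 + 2*(-12)**2 + 3*(-12)))*(-3) = (-74 + (-3 + 2*144 - 36))*(-3) = (-74 + (-3 + 288 - 36))*(-3) = (-74 + 249)*(-3) = 175*(-3) = -525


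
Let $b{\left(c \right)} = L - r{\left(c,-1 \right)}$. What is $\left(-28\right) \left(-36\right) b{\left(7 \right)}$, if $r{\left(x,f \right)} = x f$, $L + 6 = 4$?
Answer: $5040$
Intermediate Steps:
$L = -2$ ($L = -6 + 4 = -2$)
$r{\left(x,f \right)} = f x$
$b{\left(c \right)} = -2 + c$ ($b{\left(c \right)} = -2 - - c = -2 + c$)
$\left(-28\right) \left(-36\right) b{\left(7 \right)} = \left(-28\right) \left(-36\right) \left(-2 + 7\right) = 1008 \cdot 5 = 5040$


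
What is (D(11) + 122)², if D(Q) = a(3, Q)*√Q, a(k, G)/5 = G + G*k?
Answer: 547284 + 53680*√11 ≈ 7.2532e+5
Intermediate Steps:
a(k, G) = 5*G + 5*G*k (a(k, G) = 5*(G + G*k) = 5*G + 5*G*k)
D(Q) = 20*Q^(3/2) (D(Q) = (5*Q*(1 + 3))*√Q = (5*Q*4)*√Q = (20*Q)*√Q = 20*Q^(3/2))
(D(11) + 122)² = (20*11^(3/2) + 122)² = (20*(11*√11) + 122)² = (220*√11 + 122)² = (122 + 220*√11)²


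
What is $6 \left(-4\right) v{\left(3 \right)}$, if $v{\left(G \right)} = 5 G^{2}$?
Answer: $-1080$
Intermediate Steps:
$6 \left(-4\right) v{\left(3 \right)} = 6 \left(-4\right) 5 \cdot 3^{2} = - 24 \cdot 5 \cdot 9 = \left(-24\right) 45 = -1080$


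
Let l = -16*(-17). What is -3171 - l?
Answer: -3443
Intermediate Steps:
l = 272
-3171 - l = -3171 - 1*272 = -3171 - 272 = -3443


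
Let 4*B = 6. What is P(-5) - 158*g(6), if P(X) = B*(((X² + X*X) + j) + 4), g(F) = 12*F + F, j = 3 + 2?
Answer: -24471/2 ≈ -12236.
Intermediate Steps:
j = 5
B = 3/2 (B = (¼)*6 = 3/2 ≈ 1.5000)
g(F) = 13*F
P(X) = 27/2 + 3*X² (P(X) = 3*(((X² + X*X) + 5) + 4)/2 = 3*(((X² + X²) + 5) + 4)/2 = 3*((2*X² + 5) + 4)/2 = 3*((5 + 2*X²) + 4)/2 = 3*(9 + 2*X²)/2 = 27/2 + 3*X²)
P(-5) - 158*g(6) = (27/2 + 3*(-5)²) - 2054*6 = (27/2 + 3*25) - 158*78 = (27/2 + 75) - 12324 = 177/2 - 12324 = -24471/2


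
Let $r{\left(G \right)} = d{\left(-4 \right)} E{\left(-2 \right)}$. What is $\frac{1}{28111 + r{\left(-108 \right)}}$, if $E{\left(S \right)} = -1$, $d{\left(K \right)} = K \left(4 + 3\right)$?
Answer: $\frac{1}{28139} \approx 3.5538 \cdot 10^{-5}$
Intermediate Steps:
$d{\left(K \right)} = 7 K$ ($d{\left(K \right)} = K 7 = 7 K$)
$r{\left(G \right)} = 28$ ($r{\left(G \right)} = 7 \left(-4\right) \left(-1\right) = \left(-28\right) \left(-1\right) = 28$)
$\frac{1}{28111 + r{\left(-108 \right)}} = \frac{1}{28111 + 28} = \frac{1}{28139}$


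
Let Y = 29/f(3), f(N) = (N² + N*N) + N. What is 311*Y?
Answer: 9019/21 ≈ 429.48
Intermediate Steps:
f(N) = N + 2*N² (f(N) = (N² + N²) + N = 2*N² + N = N + 2*N²)
Y = 29/21 (Y = 29/((3*(1 + 2*3))) = 29/((3*(1 + 6))) = 29/((3*7)) = 29/21 ≈ 1.3810)
311*Y = 311*(29/21) = 9019/21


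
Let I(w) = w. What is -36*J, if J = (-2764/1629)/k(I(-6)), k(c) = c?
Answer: -5528/543 ≈ -10.180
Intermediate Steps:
J = 1382/4887 (J = -2764/1629/(-6) = -2764*1/1629*(-⅙) = -2764/1629*(-⅙) = 1382/4887 ≈ 0.28279)
-36*J = -36*1382/4887 = -5528/543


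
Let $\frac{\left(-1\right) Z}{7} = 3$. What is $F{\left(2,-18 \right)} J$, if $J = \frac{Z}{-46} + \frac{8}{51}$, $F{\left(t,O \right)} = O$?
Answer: $- \frac{4317}{391} \approx -11.041$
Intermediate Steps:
$Z = -21$ ($Z = \left(-7\right) 3 = -21$)
$J = \frac{1439}{2346}$ ($J = - \frac{21}{-46} + \frac{8}{51} = \left(-21\right) \left(- \frac{1}{46}\right) + 8 \cdot \frac{1}{51} = \frac{21}{46} + \frac{8}{51} = \frac{1439}{2346} \approx 0.61338$)
$F{\left(2,-18 \right)} J = \left(-18\right) \frac{1439}{2346} = - \frac{4317}{391}$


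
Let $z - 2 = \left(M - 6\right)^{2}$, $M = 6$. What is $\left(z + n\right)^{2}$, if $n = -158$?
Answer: $24336$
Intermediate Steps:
$z = 2$ ($z = 2 + \left(6 - 6\right)^{2} = 2 + 0^{2} = 2 + 0 = 2$)
$\left(z + n\right)^{2} = \left(2 - 158\right)^{2} = \left(-156\right)^{2} = 24336$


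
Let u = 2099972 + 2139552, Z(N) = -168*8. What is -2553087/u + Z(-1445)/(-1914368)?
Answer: -19069727085/31703160472 ≈ -0.60151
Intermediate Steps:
Z(N) = -1344
u = 4239524
-2553087/u + Z(-1445)/(-1914368) = -2553087/4239524 - 1344/(-1914368) = -2553087*1/4239524 - 1344*(-1/1914368) = -2553087/4239524 + 21/29912 = -19069727085/31703160472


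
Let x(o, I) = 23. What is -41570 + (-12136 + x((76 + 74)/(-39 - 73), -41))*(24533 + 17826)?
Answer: -513136137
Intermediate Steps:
-41570 + (-12136 + x((76 + 74)/(-39 - 73), -41))*(24533 + 17826) = -41570 + (-12136 + 23)*(24533 + 17826) = -41570 - 12113*42359 = -41570 - 513094567 = -513136137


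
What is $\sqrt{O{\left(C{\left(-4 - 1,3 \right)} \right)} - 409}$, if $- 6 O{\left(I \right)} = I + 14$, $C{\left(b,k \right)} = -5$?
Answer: $\frac{i \sqrt{1642}}{2} \approx 20.261 i$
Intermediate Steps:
$O{\left(I \right)} = - \frac{7}{3} - \frac{I}{6}$ ($O{\left(I \right)} = - \frac{I + 14}{6} = - \frac{14 + I}{6} = - \frac{7}{3} - \frac{I}{6}$)
$\sqrt{O{\left(C{\left(-4 - 1,3 \right)} \right)} - 409} = \sqrt{\left(- \frac{7}{3} - - \frac{5}{6}\right) - 409} = \sqrt{\left(- \frac{7}{3} + \frac{5}{6}\right) - 409} = \sqrt{- \frac{3}{2} - 409} = \sqrt{- \frac{821}{2}} = \frac{i \sqrt{1642}}{2}$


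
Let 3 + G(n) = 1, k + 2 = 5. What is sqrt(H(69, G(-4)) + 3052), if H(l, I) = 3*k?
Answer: sqrt(3061) ≈ 55.326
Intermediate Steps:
k = 3 (k = -2 + 5 = 3)
G(n) = -2 (G(n) = -3 + 1 = -2)
H(l, I) = 9 (H(l, I) = 3*3 = 9)
sqrt(H(69, G(-4)) + 3052) = sqrt(9 + 3052) = sqrt(3061)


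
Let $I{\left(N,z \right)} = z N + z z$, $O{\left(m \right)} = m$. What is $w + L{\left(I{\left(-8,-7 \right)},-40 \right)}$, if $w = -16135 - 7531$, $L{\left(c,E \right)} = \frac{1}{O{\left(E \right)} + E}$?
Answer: $- \frac{1893281}{80} \approx -23666.0$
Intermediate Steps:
$I{\left(N,z \right)} = z^{2} + N z$ ($I{\left(N,z \right)} = N z + z^{2} = z^{2} + N z$)
$L{\left(c,E \right)} = \frac{1}{2 E}$ ($L{\left(c,E \right)} = \frac{1}{E + E} = \frac{1}{2 E}$)
$w = -23666$
$w + L{\left(I{\left(-8,-7 \right)},-40 \right)} = -23666 + \frac{1}{2 \left(-40\right)} = -23666 + \frac{1}{2} \left(- \frac{1}{40}\right) = -23666 - \frac{1}{80} = - \frac{1893281}{80}$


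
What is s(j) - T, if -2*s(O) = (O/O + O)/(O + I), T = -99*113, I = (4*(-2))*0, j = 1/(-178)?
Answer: 22551/2 ≈ 11276.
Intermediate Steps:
j = -1/178 ≈ -0.0056180
I = 0 (I = -8*0 = 0)
T = -11187
s(O) = -(1 + O)/(2*O) (s(O) = -(O/O + O)/(2*(O + 0)) = -(1 + O)/(2*O))
s(j) - T = (-1 - 1*(-1/178))/(2*(-1/178)) - 1*(-11187) = (½)*(-178)*(-1 + 1/178) + 11187 = (½)*(-178)*(-177/178) + 11187 = 177/2 + 11187 = 22551/2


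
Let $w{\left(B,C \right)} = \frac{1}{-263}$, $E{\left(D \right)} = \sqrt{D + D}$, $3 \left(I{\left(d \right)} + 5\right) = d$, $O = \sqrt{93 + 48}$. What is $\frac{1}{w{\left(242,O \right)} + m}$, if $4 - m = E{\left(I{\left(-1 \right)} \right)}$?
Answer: $\frac{829239}{5527211} + \frac{276676 i \sqrt{6}}{5527211} \approx 0.15003 + 0.12261 i$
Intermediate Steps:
$O = \sqrt{141} \approx 11.874$
$I{\left(d \right)} = -5 + \frac{d}{3}$
$E{\left(D \right)} = \sqrt{2} \sqrt{D}$ ($E{\left(D \right)} = \sqrt{2 D} = \sqrt{2} \sqrt{D}$)
$w{\left(B,C \right)} = - \frac{1}{263}$
$m = 4 - \frac{4 i \sqrt{6}}{3}$ ($m = 4 - \sqrt{2} \sqrt{-5 + \frac{1}{3} \left(-1\right)} = 4 - \sqrt{2} \sqrt{-5 - \frac{1}{3}} = 4 - \sqrt{2} \sqrt{- \frac{16}{3}} = 4 - \sqrt{2} \frac{4 i \sqrt{3}}{3} = 4 - \frac{4 i \sqrt{6}}{3} \approx 4.0 - 3.266 i$)
$\frac{1}{w{\left(242,O \right)} + m} = \frac{1}{- \frac{1}{263} + \left(4 - \frac{4 i \sqrt{6}}{3}\right)} = \frac{1}{\frac{1051}{263} - \frac{4 i \sqrt{6}}{3}}$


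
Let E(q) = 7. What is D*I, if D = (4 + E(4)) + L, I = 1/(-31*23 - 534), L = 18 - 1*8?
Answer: -21/1247 ≈ -0.016840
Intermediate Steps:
L = 10 (L = 18 - 8 = 10)
I = -1/1247 (I = 1/(-713 - 534) = 1/(-1247) = -1/1247 ≈ -0.00080192)
D = 21 (D = (4 + 7) + 10 = 11 + 10 = 21)
D*I = 21*(-1/1247) = -21/1247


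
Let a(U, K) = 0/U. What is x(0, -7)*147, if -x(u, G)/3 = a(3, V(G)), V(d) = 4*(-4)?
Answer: 0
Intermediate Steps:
V(d) = -16
a(U, K) = 0
x(u, G) = 0 (x(u, G) = -3*0 = 0)
x(0, -7)*147 = 0*147 = 0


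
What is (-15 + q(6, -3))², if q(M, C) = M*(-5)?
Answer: 2025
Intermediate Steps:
q(M, C) = -5*M
(-15 + q(6, -3))² = (-15 - 5*6)² = (-15 - 30)² = (-45)² = 2025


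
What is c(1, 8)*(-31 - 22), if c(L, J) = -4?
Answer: 212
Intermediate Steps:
c(1, 8)*(-31 - 22) = -4*(-31 - 22) = -4*(-53) = 212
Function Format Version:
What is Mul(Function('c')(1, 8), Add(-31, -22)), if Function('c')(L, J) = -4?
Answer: 212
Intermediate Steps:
Mul(Function('c')(1, 8), Add(-31, -22)) = Mul(-4, Add(-31, -22)) = Mul(-4, -53) = 212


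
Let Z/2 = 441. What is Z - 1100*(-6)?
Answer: 7482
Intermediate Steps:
Z = 882 (Z = 2*441 = 882)
Z - 1100*(-6) = 882 - 1100*(-6) = 882 + 6600 = 7482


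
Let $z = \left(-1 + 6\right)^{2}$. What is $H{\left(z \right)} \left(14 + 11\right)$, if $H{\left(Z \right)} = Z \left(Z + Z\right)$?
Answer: $31250$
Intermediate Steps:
$z = 25$ ($z = 5^{2} = 25$)
$H{\left(Z \right)} = 2 Z^{2}$ ($H{\left(Z \right)} = Z 2 Z = 2 Z^{2}$)
$H{\left(z \right)} \left(14 + 11\right) = 2 \cdot 25^{2} \left(14 + 11\right) = 2 \cdot 625 \cdot 25 = 1250 \cdot 25 = 31250$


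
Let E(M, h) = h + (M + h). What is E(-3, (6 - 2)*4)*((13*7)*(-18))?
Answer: -47502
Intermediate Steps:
E(M, h) = M + 2*h
E(-3, (6 - 2)*4)*((13*7)*(-18)) = (-3 + 2*((6 - 2)*4))*((13*7)*(-18)) = (-3 + 2*(4*4))*(91*(-18)) = (-3 + 2*16)*(-1638) = (-3 + 32)*(-1638) = 29*(-1638) = -47502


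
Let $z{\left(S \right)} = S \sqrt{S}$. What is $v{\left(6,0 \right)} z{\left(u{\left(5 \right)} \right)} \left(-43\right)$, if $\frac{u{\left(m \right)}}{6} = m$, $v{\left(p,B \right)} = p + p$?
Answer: $- 15480 \sqrt{30} \approx -84788.0$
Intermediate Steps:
$v{\left(p,B \right)} = 2 p$
$u{\left(m \right)} = 6 m$
$z{\left(S \right)} = S^{\frac{3}{2}}$
$v{\left(6,0 \right)} z{\left(u{\left(5 \right)} \right)} \left(-43\right) = 2 \cdot 6 \left(6 \cdot 5\right)^{\frac{3}{2}} \left(-43\right) = 12 \cdot 30^{\frac{3}{2}} \left(-43\right) = 12 \cdot 30 \sqrt{30} \left(-43\right) = 360 \sqrt{30} \left(-43\right) = - 15480 \sqrt{30}$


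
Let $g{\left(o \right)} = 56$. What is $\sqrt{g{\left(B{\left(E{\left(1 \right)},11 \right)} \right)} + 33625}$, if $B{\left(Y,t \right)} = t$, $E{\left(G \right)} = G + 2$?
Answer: $\sqrt{33681} \approx 183.52$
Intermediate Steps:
$E{\left(G \right)} = 2 + G$
$\sqrt{g{\left(B{\left(E{\left(1 \right)},11 \right)} \right)} + 33625} = \sqrt{56 + 33625} = \sqrt{33681}$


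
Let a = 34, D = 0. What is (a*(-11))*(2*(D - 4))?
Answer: 2992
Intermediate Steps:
(a*(-11))*(2*(D - 4)) = (34*(-11))*(2*(0 - 4)) = -748*(-4) = -374*(-8) = 2992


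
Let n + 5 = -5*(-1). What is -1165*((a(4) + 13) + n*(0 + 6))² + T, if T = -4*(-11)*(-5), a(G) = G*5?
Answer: -1268905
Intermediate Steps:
n = 0 (n = -5 - 5*(-1) = -5 + 5 = 0)
a(G) = 5*G
T = -220 (T = 44*(-5) = -220)
-1165*((a(4) + 13) + n*(0 + 6))² + T = -1165*((5*4 + 13) + 0*(0 + 6))² - 220 = -1165*((20 + 13) + 0*6)² - 220 = -1165*(33 + 0)² - 220 = -1165*33² - 220 = -1165*1089 - 220 = -1268685 - 220 = -1268905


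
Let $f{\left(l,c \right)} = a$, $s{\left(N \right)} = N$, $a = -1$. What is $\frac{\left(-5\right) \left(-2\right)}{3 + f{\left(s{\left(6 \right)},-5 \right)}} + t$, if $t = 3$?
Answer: $8$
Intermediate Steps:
$f{\left(l,c \right)} = -1$
$\frac{\left(-5\right) \left(-2\right)}{3 + f{\left(s{\left(6 \right)},-5 \right)}} + t = \frac{\left(-5\right) \left(-2\right)}{3 - 1} + 3 = \frac{1}{2} \cdot 10 + 3 = 5 + 3 = 8$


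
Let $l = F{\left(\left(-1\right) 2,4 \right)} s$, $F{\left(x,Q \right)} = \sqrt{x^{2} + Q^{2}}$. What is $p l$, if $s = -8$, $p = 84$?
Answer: $- 1344 \sqrt{5} \approx -3005.3$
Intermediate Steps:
$F{\left(x,Q \right)} = \sqrt{Q^{2} + x^{2}}$
$l = - 16 \sqrt{5}$ ($l = \sqrt{4^{2} + \left(\left(-1\right) 2\right)^{2}} \left(-8\right) = \sqrt{16 + \left(-2\right)^{2}} \left(-8\right) = \sqrt{16 + 4} \left(-8\right) = \sqrt{20} \left(-8\right) = 2 \sqrt{5} \left(-8\right) = - 16 \sqrt{5} \approx -35.777$)
$p l = 84 \left(- 16 \sqrt{5}\right) = - 1344 \sqrt{5}$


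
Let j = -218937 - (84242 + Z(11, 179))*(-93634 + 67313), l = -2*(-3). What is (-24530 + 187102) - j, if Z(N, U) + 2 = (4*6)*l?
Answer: -2220689755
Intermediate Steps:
l = 6
Z(N, U) = 142 (Z(N, U) = -2 + (4*6)*6 = -2 + 24*6 = -2 + 144 = 142)
j = 2220852327 (j = -218937 - (84242 + 142)*(-93634 + 67313) = -218937 - 84384*(-26321) = -218937 - 1*(-2221071264) = -218937 + 2221071264 = 2220852327)
(-24530 + 187102) - j = (-24530 + 187102) - 1*2220852327 = 162572 - 2220852327 = -2220689755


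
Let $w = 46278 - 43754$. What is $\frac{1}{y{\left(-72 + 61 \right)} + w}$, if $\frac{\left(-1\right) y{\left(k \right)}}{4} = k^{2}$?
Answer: $\frac{1}{2040} \approx 0.0004902$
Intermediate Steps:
$w = 2524$
$y{\left(k \right)} = - 4 k^{2}$
$\frac{1}{y{\left(-72 + 61 \right)} + w} = \frac{1}{- 4 \left(-72 + 61\right)^{2} + 2524} = \frac{1}{- 4 \left(-11\right)^{2} + 2524} = \frac{1}{\left(-4\right) 121 + 2524} = \frac{1}{-484 + 2524} = \frac{1}{2040}$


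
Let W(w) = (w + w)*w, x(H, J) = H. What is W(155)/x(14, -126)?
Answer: 24025/7 ≈ 3432.1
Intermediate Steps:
W(w) = 2*w**2 (W(w) = (2*w)*w = 2*w**2)
W(155)/x(14, -126) = (2*155**2)/14 = (2*24025)*(1/14) = 48050*(1/14) = 24025/7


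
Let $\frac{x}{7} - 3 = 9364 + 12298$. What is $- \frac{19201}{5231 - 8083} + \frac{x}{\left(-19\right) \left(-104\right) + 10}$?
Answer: $\frac{235326623}{2832036} \approx 83.094$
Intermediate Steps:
$x = 151655$ ($x = 21 + 7 \left(9364 + 12298\right) = 21 + 7 \cdot 21662 = 21 + 151634 = 151655$)
$- \frac{19201}{5231 - 8083} + \frac{x}{\left(-19\right) \left(-104\right) + 10} = - \frac{19201}{5231 - 8083} + \frac{151655}{\left(-19\right) \left(-104\right) + 10} = - \frac{19201}{5231 - 8083} + \frac{151655}{1976 + 10} = - \frac{19201}{-2852} + \frac{151655}{1986} = \left(-19201\right) \left(- \frac{1}{2852}\right) + 151655 \cdot \frac{1}{1986} = \frac{19201}{2852} + \frac{151655}{1986} = \frac{235326623}{2832036}$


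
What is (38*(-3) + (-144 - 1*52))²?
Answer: 96100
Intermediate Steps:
(38*(-3) + (-144 - 1*52))² = (-114 + (-144 - 52))² = (-114 - 196)² = (-310)² = 96100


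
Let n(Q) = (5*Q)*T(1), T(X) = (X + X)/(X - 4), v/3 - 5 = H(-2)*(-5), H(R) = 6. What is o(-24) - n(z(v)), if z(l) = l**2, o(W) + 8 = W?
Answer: 18718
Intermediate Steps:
o(W) = -8 + W
v = -75 (v = 15 + 3*(6*(-5)) = 15 + 3*(-30) = 15 - 90 = -75)
T(X) = 2*X/(-4 + X) (T(X) = (2*X)/(-4 + X) = 2*X/(-4 + X))
n(Q) = -10*Q/3 (n(Q) = (5*Q)*(2*1/(-4 + 1)) = (5*Q)*(2*1/(-3)) = (5*Q)*(2*1*(-1/3)) = (5*Q)*(-2/3) = -10*Q/3)
o(-24) - n(z(v)) = (-8 - 24) - (-10)*(-75)**2/3 = -32 - (-10)*5625/3 = -32 - 1*(-18750) = -32 + 18750 = 18718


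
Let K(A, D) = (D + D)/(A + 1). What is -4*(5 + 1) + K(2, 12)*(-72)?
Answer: -600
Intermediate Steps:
K(A, D) = 2*D/(1 + A) (K(A, D) = (2*D)/(1 + A) = 2*D/(1 + A))
-4*(5 + 1) + K(2, 12)*(-72) = -4*(5 + 1) + (2*12/(1 + 2))*(-72) = -4*6 + (2*12/3)*(-72) = -24 + (2*12*(⅓))*(-72) = -24 + 8*(-72) = -24 - 576 = -600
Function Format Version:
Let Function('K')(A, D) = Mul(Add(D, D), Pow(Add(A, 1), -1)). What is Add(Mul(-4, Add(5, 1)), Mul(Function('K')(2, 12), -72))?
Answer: -600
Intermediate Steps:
Function('K')(A, D) = Mul(2, D, Pow(Add(1, A), -1)) (Function('K')(A, D) = Mul(Mul(2, D), Pow(Add(1, A), -1)) = Mul(2, D, Pow(Add(1, A), -1)))
Add(Mul(-4, Add(5, 1)), Mul(Function('K')(2, 12), -72)) = Add(Mul(-4, Add(5, 1)), Mul(Mul(2, 12, Pow(Add(1, 2), -1)), -72)) = Add(Mul(-4, 6), Mul(Mul(2, 12, Pow(3, -1)), -72)) = Add(-24, Mul(Mul(2, 12, Rational(1, 3)), -72)) = Add(-24, Mul(8, -72)) = Add(-24, -576) = -600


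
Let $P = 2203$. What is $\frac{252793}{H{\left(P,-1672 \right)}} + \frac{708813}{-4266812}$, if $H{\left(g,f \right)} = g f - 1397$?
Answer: $- \frac{335496687535}{1429309484196} \approx -0.23473$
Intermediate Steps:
$H{\left(g,f \right)} = -1397 + f g$ ($H{\left(g,f \right)} = f g - 1397 = -1397 + f g$)
$\frac{252793}{H{\left(P,-1672 \right)}} + \frac{708813}{-4266812} = \frac{252793}{-1397 - 3683416} + \frac{708813}{-4266812} = \frac{252793}{-1397 - 3683416} + 708813 \left(- \frac{1}{4266812}\right) = \frac{252793}{-3684813} - \frac{708813}{4266812} = 252793 \left(- \frac{1}{3684813}\right) - \frac{708813}{4266812} = - \frac{252793}{3684813} - \frac{708813}{4266812} = - \frac{335496687535}{1429309484196}$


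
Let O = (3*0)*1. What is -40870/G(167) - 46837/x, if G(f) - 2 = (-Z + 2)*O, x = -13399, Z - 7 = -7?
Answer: -273761728/13399 ≈ -20432.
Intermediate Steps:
Z = 0 (Z = 7 - 7 = 0)
O = 0 (O = 0*1 = 0)
G(f) = 2 (G(f) = 2 + (-1*0 + 2)*0 = 2 + (0 + 2)*0 = 2 + 2*0 = 2 + 0 = 2)
-40870/G(167) - 46837/x = -40870/2 - 46837/(-13399) = -40870*1/2 - 46837*(-1/13399) = -20435 + 46837/13399 = -273761728/13399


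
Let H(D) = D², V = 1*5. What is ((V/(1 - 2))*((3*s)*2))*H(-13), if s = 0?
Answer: 0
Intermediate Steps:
V = 5
((V/(1 - 2))*((3*s)*2))*H(-13) = ((5/(1 - 2))*((3*0)*2))*(-13)² = ((5/(-1))*(0*2))*169 = ((5*(-1))*0)*169 = -5*0*169 = 0*169 = 0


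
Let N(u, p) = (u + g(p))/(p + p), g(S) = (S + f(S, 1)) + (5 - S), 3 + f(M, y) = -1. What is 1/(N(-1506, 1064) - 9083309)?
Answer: -304/2761326151 ≈ -1.1009e-7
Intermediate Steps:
f(M, y) = -4 (f(M, y) = -3 - 1 = -4)
g(S) = 1 (g(S) = (S - 4) + (5 - S) = (-4 + S) + (5 - S) = 1)
N(u, p) = (1 + u)/(2*p) (N(u, p) = (u + 1)/(p + p) = (1 + u)/((2*p)) = (1 + u)*(1/(2*p)) = (1 + u)/(2*p))
1/(N(-1506, 1064) - 9083309) = 1/((1/2)*(1 - 1506)/1064 - 9083309) = 1/((1/2)*(1/1064)*(-1505) - 9083309) = 1/(-215/304 - 9083309) = 1/(-2761326151/304) = -304/2761326151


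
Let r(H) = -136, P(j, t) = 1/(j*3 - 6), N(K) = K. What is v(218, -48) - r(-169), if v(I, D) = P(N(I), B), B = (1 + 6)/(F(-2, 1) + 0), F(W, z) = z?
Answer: 88129/648 ≈ 136.00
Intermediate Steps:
B = 7 (B = (1 + 6)/(1 + 0) = 7/1 = 7*1 = 7)
P(j, t) = 1/(-6 + 3*j) (P(j, t) = 1/(3*j - 6) = 1/(-6 + 3*j))
v(I, D) = 1/(3*(-2 + I))
v(218, -48) - r(-169) = 1/(3*(-2 + 218)) - 1*(-136) = (⅓)/216 + 136 = (⅓)*(1/216) + 136 = 1/648 + 136 = 88129/648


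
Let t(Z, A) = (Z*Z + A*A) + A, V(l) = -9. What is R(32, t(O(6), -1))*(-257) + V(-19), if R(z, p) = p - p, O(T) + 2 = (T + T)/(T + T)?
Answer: -9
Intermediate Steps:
O(T) = -1 (O(T) = -2 + (T + T)/(T + T) = -2 + (2*T)/((2*T)) = -2 + (2*T)*(1/(2*T)) = -2 + 1 = -1)
t(Z, A) = A + A**2 + Z**2 (t(Z, A) = (Z**2 + A**2) + A = (A**2 + Z**2) + A = A + A**2 + Z**2)
R(z, p) = 0
R(32, t(O(6), -1))*(-257) + V(-19) = 0*(-257) - 9 = 0 - 9 = -9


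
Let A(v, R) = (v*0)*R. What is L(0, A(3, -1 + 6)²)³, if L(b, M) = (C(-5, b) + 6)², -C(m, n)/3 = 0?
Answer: 46656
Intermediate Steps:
C(m, n) = 0 (C(m, n) = -3*0 = 0)
A(v, R) = 0 (A(v, R) = 0*R = 0)
L(b, M) = 36 (L(b, M) = (0 + 6)² = 6² = 36)
L(0, A(3, -1 + 6)²)³ = 36³ = 46656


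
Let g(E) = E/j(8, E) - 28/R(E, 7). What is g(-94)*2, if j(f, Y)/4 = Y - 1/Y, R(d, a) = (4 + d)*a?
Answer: 3122/5301 ≈ 0.58895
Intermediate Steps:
R(d, a) = a*(4 + d)
j(f, Y) = -4/Y + 4*Y (j(f, Y) = 4*(Y - 1/Y) = -4/Y + 4*Y)
g(E) = -28/(28 + 7*E) + E/(-4/E + 4*E) (g(E) = E/(-4/E + 4*E) - 28*1/(7*(4 + E)) = E/(-4/E + 4*E) - 28/(28 + 7*E) = -28/(28 + 7*E) + E/(-4/E + 4*E))
g(-94)*2 = ((16 - 16*(-94)² + (-94)²*(4 - 94))/(4*(-1 + (-94)²)*(4 - 94)))*2 = ((¼)*(16 - 16*8836 + 8836*(-90))/((-1 + 8836)*(-90)))*2 = ((¼)*(-1/90)*(16 - 141376 - 795240)/8835)*2 = ((¼)*(1/8835)*(-1/90)*(-936600))*2 = (1561/5301)*2 = 3122/5301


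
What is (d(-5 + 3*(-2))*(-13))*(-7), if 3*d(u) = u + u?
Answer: -2002/3 ≈ -667.33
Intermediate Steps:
d(u) = 2*u/3 (d(u) = (u + u)/3 = (2*u)/3 = 2*u/3)
(d(-5 + 3*(-2))*(-13))*(-7) = ((2*(-5 + 3*(-2))/3)*(-13))*(-7) = ((2*(-5 - 6)/3)*(-13))*(-7) = (((⅔)*(-11))*(-13))*(-7) = -22/3*(-13)*(-7) = (286/3)*(-7) = -2002/3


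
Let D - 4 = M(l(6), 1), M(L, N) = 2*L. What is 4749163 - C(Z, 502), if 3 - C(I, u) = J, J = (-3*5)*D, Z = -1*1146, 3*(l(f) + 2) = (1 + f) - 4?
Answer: 4749130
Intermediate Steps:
l(f) = -3 + f/3 (l(f) = -2 + ((1 + f) - 4)/3 = -2 + (-3 + f)/3 = -2 + (-1 + f/3) = -3 + f/3)
D = 2 (D = 4 + 2*(-3 + (⅓)*6) = 4 + 2*(-3 + 2) = 4 + 2*(-1) = 4 - 2 = 2)
Z = -1146
J = -30 (J = -3*5*2 = -15*2 = -30)
C(I, u) = 33 (C(I, u) = 3 - 1*(-30) = 3 + 30 = 33)
4749163 - C(Z, 502) = 4749163 - 1*33 = 4749163 - 33 = 4749130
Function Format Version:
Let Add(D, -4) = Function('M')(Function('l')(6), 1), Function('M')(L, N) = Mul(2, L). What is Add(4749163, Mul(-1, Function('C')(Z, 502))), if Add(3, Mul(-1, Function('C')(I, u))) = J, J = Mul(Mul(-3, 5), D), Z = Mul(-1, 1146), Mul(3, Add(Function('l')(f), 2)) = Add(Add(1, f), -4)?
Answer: 4749130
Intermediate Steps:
Function('l')(f) = Add(-3, Mul(Rational(1, 3), f)) (Function('l')(f) = Add(-2, Mul(Rational(1, 3), Add(Add(1, f), -4))) = Add(-2, Mul(Rational(1, 3), Add(-3, f))) = Add(-2, Add(-1, Mul(Rational(1, 3), f))) = Add(-3, Mul(Rational(1, 3), f)))
D = 2 (D = Add(4, Mul(2, Add(-3, Mul(Rational(1, 3), 6)))) = Add(4, Mul(2, Add(-3, 2))) = Add(4, Mul(2, -1)) = Add(4, -2) = 2)
Z = -1146
J = -30 (J = Mul(Mul(-3, 5), 2) = Mul(-15, 2) = -30)
Function('C')(I, u) = 33 (Function('C')(I, u) = Add(3, Mul(-1, -30)) = Add(3, 30) = 33)
Add(4749163, Mul(-1, Function('C')(Z, 502))) = Add(4749163, Mul(-1, 33)) = Add(4749163, -33) = 4749130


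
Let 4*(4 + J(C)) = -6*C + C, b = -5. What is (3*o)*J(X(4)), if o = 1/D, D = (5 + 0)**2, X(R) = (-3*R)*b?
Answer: -237/25 ≈ -9.4800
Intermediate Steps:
X(R) = 15*R (X(R) = -3*R*(-5) = 15*R)
D = 25 (D = 5**2 = 25)
J(C) = -4 - 5*C/4 (J(C) = -4 + (-6*C + C)/4 = -4 + (-5*C)/4 = -4 - 5*C/4)
o = 1/25 ≈ 0.040000
(3*o)*J(X(4)) = (3*(1/25))*(-4 - 75*4/4) = 3*(-4 - 5/4*60)/25 = 3*(-4 - 75)/25 = (3/25)*(-79) = -237/25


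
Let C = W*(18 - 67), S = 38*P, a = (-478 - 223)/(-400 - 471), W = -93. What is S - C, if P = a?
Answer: -3942509/871 ≈ -4526.4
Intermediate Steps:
a = 701/871 (a = -701/(-871) = -701*(-1/871) = 701/871 ≈ 0.80482)
P = 701/871 ≈ 0.80482
S = 26638/871 (S = 38*(701/871) = 26638/871 ≈ 30.583)
C = 4557 (C = -93*(18 - 67) = -93*(-49) = 4557)
S - C = 26638/871 - 1*4557 = 26638/871 - 4557 = -3942509/871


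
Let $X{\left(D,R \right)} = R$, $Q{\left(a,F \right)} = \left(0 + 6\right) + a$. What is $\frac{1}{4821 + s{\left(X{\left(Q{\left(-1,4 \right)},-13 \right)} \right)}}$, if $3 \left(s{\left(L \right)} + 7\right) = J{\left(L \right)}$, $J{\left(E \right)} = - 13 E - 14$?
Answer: $\frac{3}{14597} \approx 0.00020552$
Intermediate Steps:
$Q{\left(a,F \right)} = 6 + a$
$J{\left(E \right)} = -14 - 13 E$
$s{\left(L \right)} = - \frac{35}{3} - \frac{13 L}{3}$ ($s{\left(L \right)} = -7 + \frac{-14 - 13 L}{3} = -7 - \left(\frac{14}{3} + \frac{13 L}{3}\right) = - \frac{35}{3} - \frac{13 L}{3}$)
$\frac{1}{4821 + s{\left(X{\left(Q{\left(-1,4 \right)},-13 \right)} \right)}} = \frac{1}{4821 - - \frac{134}{3}} = \frac{1}{4821 + \left(- \frac{35}{3} + \frac{169}{3}\right)} = \frac{1}{4821 + \frac{134}{3}} = \frac{1}{\frac{14597}{3}} = \frac{3}{14597}$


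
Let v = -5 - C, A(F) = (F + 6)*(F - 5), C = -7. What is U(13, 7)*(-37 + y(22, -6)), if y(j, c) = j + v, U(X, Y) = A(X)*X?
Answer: -25688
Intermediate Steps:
A(F) = (-5 + F)*(6 + F) (A(F) = (6 + F)*(-5 + F) = (-5 + F)*(6 + F))
v = 2 (v = -5 - 1*(-7) = -5 + 7 = 2)
U(X, Y) = X*(-30 + X + X²) (U(X, Y) = (-30 + X + X²)*X = X*(-30 + X + X²))
y(j, c) = 2 + j (y(j, c) = j + 2 = 2 + j)
U(13, 7)*(-37 + y(22, -6)) = (13*(-30 + 13 + 13²))*(-37 + (2 + 22)) = (13*(-30 + 13 + 169))*(-37 + 24) = (13*152)*(-13) = 1976*(-13) = -25688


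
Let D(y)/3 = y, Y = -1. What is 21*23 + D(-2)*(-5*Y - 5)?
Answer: 483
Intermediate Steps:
D(y) = 3*y
21*23 + D(-2)*(-5*Y - 5) = 21*23 + (3*(-2))*(-5*(-1) - 5) = 483 - 6*(5 - 5) = 483 - 6*0 = 483 + 0 = 483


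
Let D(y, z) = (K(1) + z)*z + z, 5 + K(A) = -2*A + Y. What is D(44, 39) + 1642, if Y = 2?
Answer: 3007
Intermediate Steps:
K(A) = -3 - 2*A (K(A) = -5 + (-2*A + 2) = -5 + (2 - 2*A) = -3 - 2*A)
D(y, z) = z + z*(-5 + z) (D(y, z) = ((-3 - 2*1) + z)*z + z = ((-3 - 2) + z)*z + z = (-5 + z)*z + z = z*(-5 + z) + z = z + z*(-5 + z))
D(44, 39) + 1642 = 39*(-4 + 39) + 1642 = 39*35 + 1642 = 1365 + 1642 = 3007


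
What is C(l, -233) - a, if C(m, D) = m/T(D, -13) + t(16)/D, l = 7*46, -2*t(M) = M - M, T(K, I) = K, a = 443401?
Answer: -103312755/233 ≈ -4.4340e+5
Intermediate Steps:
t(M) = 0 (t(M) = -(M - M)/2 = -1/2*0 = 0)
l = 322
C(m, D) = m/D (C(m, D) = m/D + 0/D = m/D + 0 = m/D)
C(l, -233) - a = 322/(-233) - 1*443401 = 322*(-1/233) - 443401 = -322/233 - 443401 = -103312755/233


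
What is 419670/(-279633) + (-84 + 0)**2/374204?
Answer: -44714274/30172949 ≈ -1.4819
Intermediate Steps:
419670/(-279633) + (-84 + 0)**2/374204 = 419670*(-1/279633) + (-84)**2*(1/374204) = -139890/93211 + 7056*(1/374204) = -139890/93211 + 1764/93551 = -44714274/30172949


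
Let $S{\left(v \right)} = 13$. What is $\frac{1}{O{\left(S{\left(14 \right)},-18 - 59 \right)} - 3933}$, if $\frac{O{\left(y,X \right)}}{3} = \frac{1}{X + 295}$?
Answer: $- \frac{218}{857391} \approx -0.00025426$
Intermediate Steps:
$O{\left(y,X \right)} = \frac{3}{295 + X}$ ($O{\left(y,X \right)} = \frac{3}{X + 295} = \frac{3}{295 + X}$)
$\frac{1}{O{\left(S{\left(14 \right)},-18 - 59 \right)} - 3933} = \frac{1}{\frac{3}{295 - 77} - 3933} = \frac{1}{\frac{3}{218} - 3933} = \frac{1}{- \frac{857391}{218}} = - \frac{218}{857391}$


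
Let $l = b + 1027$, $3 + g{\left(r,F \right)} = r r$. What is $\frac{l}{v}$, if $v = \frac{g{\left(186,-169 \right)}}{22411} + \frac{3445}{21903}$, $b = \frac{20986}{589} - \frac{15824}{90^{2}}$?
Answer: $\frac{206998296643347251}{331933925893050} \approx 623.61$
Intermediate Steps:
$b = \frac{40166566}{1192725}$ ($b = 20986 \cdot \frac{1}{589} - \frac{15824}{8100} = \frac{20986}{589} - \frac{3956}{2025} = \frac{40166566}{1192725} \approx 33.676$)
$g{\left(r,F \right)} = -3 + r^{2}$ ($g{\left(r,F \right)} = -3 + r r = -3 + r^{2}$)
$l = \frac{1265095141}{1192725}$ ($l = \frac{40166566}{1192725} + 1027 = \frac{1265095141}{1192725} \approx 1060.7$)
$v = \frac{834896374}{490868133}$ ($v = \frac{-3 + 186^{2}}{22411} + \frac{3445}{21903} = \left(-3 + 34596\right) \frac{1}{22411} + 3445 \cdot \frac{1}{21903} = 34593 \cdot \frac{1}{22411} + \frac{3445}{21903} = \frac{34593}{22411} + \frac{3445}{21903} = \frac{834896374}{490868133} \approx 1.7009$)
$\frac{l}{v} = \frac{1265095141}{1192725 \cdot \frac{834896374}{490868133}} = \frac{1265095141}{1192725} \cdot \frac{490868133}{834896374} = \frac{206998296643347251}{331933925893050}$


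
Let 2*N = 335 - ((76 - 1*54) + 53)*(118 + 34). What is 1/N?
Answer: -2/11065 ≈ -0.00018075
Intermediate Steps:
N = -11065/2 (N = (335 - ((76 - 1*54) + 53)*(118 + 34))/2 = (335 - ((76 - 54) + 53)*152)/2 = (335 - (22 + 53)*152)/2 = (335 - 75*152)/2 = (335 - 1*11400)/2 = (335 - 11400)/2 = (½)*(-11065) = -11065/2 ≈ -5532.5)
1/N = 1/(-11065/2) = -2/11065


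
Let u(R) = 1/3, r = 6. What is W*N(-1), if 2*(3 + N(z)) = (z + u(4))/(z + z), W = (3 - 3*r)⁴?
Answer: -286875/2 ≈ -1.4344e+5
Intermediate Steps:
u(R) = ⅓
W = 50625 (W = (3 - 3*6)⁴ = (3 - 18)⁴ = (-15)⁴ = 50625)
N(z) = -3 + (⅓ + z)/(4*z) (N(z) = -3 + ((z + ⅓)/(z + z))/2 = -3 + ((⅓ + z)/((2*z)))/2 = -3 + ((⅓ + z)*(1/(2*z)))/2 = -3 + ((⅓ + z)/(2*z))/2 = -3 + (⅓ + z)/(4*z))
W*N(-1) = 50625*((1/12)*(1 - 33*(-1))/(-1)) = 50625*((1/12)*(-1)*(1 + 33)) = 50625*((1/12)*(-1)*34) = 50625*(-17/6) = -286875/2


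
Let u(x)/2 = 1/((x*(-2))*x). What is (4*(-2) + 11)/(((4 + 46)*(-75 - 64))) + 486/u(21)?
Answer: -1489565703/6950 ≈ -2.1433e+5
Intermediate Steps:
u(x) = -1/x**2 (u(x) = 2/(((x*(-2))*x)) = 2/(((-2*x)*x)) = 2/((-2*x**2)) = 2*(-1/(2*x**2)) = -1/x**2)
(4*(-2) + 11)/(((4 + 46)*(-75 - 64))) + 486/u(21) = (4*(-2) + 11)/(((4 + 46)*(-75 - 64))) + 486/((-1/21**2)) = (-8 + 11)/((50*(-139))) + 486/((-1*1/441)) = 3/(-6950) + 486/(-1/441) = 3*(-1/6950) + 486*(-441) = -3/6950 - 214326 = -1489565703/6950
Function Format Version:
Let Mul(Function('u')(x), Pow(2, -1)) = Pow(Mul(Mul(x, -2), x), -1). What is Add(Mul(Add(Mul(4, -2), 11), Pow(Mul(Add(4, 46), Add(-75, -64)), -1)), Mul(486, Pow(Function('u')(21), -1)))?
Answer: Rational(-1489565703, 6950) ≈ -2.1433e+5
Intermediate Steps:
Function('u')(x) = Mul(-1, Pow(x, -2)) (Function('u')(x) = Mul(2, Pow(Mul(Mul(x, -2), x), -1)) = Mul(2, Pow(Mul(Mul(-2, x), x), -1)) = Mul(2, Pow(Mul(-2, Pow(x, 2)), -1)) = Mul(2, Mul(Rational(-1, 2), Pow(x, -2))) = Mul(-1, Pow(x, -2)))
Add(Mul(Add(Mul(4, -2), 11), Pow(Mul(Add(4, 46), Add(-75, -64)), -1)), Mul(486, Pow(Function('u')(21), -1))) = Add(Mul(Add(Mul(4, -2), 11), Pow(Mul(Add(4, 46), Add(-75, -64)), -1)), Mul(486, Pow(Mul(-1, Pow(21, -2)), -1))) = Add(Mul(Add(-8, 11), Pow(Mul(50, -139), -1)), Mul(486, Pow(Mul(-1, Rational(1, 441)), -1))) = Add(Mul(3, Pow(-6950, -1)), Mul(486, Pow(Rational(-1, 441), -1))) = Add(Mul(3, Rational(-1, 6950)), Mul(486, -441)) = Add(Rational(-3, 6950), -214326) = Rational(-1489565703, 6950)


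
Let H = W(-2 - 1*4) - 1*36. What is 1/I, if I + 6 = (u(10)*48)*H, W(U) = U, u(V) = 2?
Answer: -1/4038 ≈ -0.00024765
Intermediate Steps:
H = -42 (H = (-2 - 1*4) - 1*36 = (-2 - 4) - 36 = -6 - 36 = -42)
I = -4038 (I = -6 + (2*48)*(-42) = -6 + 96*(-42) = -6 - 4032 = -4038)
1/I = 1/(-4038) = -1/4038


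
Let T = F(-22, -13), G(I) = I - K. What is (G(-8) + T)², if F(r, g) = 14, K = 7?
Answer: 1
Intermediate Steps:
G(I) = -7 + I (G(I) = I - 1*7 = I - 7 = -7 + I)
T = 14
(G(-8) + T)² = ((-7 - 8) + 14)² = (-15 + 14)² = (-1)² = 1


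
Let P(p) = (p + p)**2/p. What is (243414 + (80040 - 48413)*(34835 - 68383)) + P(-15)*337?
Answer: -1060799402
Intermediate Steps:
P(p) = 4*p (P(p) = (2*p)**2/p = (4*p**2)/p = 4*p)
(243414 + (80040 - 48413)*(34835 - 68383)) + P(-15)*337 = (243414 + (80040 - 48413)*(34835 - 68383)) + (4*(-15))*337 = (243414 + 31627*(-33548)) - 60*337 = (243414 - 1061022596) - 20220 = -1060779182 - 20220 = -1060799402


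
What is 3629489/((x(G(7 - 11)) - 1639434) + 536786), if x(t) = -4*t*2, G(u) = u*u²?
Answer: -3629489/1102136 ≈ -3.2931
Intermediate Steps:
G(u) = u³
x(t) = -8*t
3629489/((x(G(7 - 11)) - 1639434) + 536786) = 3629489/((-8*(7 - 11)³ - 1639434) + 536786) = 3629489/((-8*(-4)³ - 1639434) + 536786) = 3629489/((-8*(-64) - 1639434) + 536786) = 3629489/((512 - 1639434) + 536786) = 3629489/(-1638922 + 536786) = 3629489/(-1102136) = 3629489*(-1/1102136) = -3629489/1102136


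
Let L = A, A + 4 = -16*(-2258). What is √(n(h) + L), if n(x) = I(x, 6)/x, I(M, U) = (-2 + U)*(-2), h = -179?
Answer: 2*√289362629/179 ≈ 190.06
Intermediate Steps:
A = 36124 (A = -4 - 16*(-2258) = -4 + 36128 = 36124)
I(M, U) = 4 - 2*U
L = 36124
n(x) = -8/x (n(x) = (4 - 2*6)/x = (4 - 12)/x = -8/x)
√(n(h) + L) = √(-8/(-179) + 36124) = √(-8*(-1/179) + 36124) = √(8/179 + 36124) = √(6466204/179) = 2*√289362629/179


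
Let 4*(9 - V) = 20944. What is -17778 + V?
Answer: -23005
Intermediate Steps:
V = -5227 (V = 9 - ¼*20944 = 9 - 5236 = -5227)
-17778 + V = -17778 - 5227 = -23005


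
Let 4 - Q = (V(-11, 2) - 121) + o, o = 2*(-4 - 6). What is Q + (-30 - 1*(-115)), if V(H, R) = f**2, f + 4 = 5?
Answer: 229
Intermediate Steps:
f = 1 (f = -4 + 5 = 1)
o = -20 (o = 2*(-10) = -20)
V(H, R) = 1 (V(H, R) = 1**2 = 1)
Q = 144 (Q = 4 - ((1 - 121) - 20) = 4 - (-120 - 20) = 4 - 1*(-140) = 4 + 140 = 144)
Q + (-30 - 1*(-115)) = 144 + (-30 - 1*(-115)) = 144 + (-30 + 115) = 144 + 85 = 229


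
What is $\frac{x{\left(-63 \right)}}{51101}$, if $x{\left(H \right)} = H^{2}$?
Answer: $\frac{3969}{51101} \approx 0.07767$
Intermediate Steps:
$\frac{x{\left(-63 \right)}}{51101} = \frac{\left(-63\right)^{2}}{51101} = 3969 \cdot \frac{1}{51101} = \frac{3969}{51101}$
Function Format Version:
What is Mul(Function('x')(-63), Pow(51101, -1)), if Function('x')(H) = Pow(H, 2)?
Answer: Rational(3969, 51101) ≈ 0.077670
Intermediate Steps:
Mul(Function('x')(-63), Pow(51101, -1)) = Mul(Pow(-63, 2), Pow(51101, -1)) = Mul(3969, Rational(1, 51101)) = Rational(3969, 51101)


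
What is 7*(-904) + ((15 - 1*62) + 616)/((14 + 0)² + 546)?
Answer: -4694807/742 ≈ -6327.2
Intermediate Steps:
7*(-904) + ((15 - 1*62) + 616)/((14 + 0)² + 546) = -6328 + ((15 - 62) + 616)/(14² + 546) = -6328 + (-47 + 616)/(196 + 546) = -6328 + 569/742 = -4694807/742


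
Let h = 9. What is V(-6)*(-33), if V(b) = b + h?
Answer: -99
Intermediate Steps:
V(b) = 9 + b (V(b) = b + 9 = 9 + b)
V(-6)*(-33) = (9 - 6)*(-33) = 3*(-33) = -99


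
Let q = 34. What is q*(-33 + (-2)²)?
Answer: -986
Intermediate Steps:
q*(-33 + (-2)²) = 34*(-33 + (-2)²) = 34*(-33 + 4) = 34*(-29) = -986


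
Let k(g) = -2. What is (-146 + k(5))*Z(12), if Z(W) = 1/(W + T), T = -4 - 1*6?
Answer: -74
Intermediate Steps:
T = -10 (T = -4 - 6 = -10)
Z(W) = 1/(-10 + W) (Z(W) = 1/(W - 10) = 1/(-10 + W))
(-146 + k(5))*Z(12) = (-146 - 2)/(-10 + 12) = -148/2 = -148*½ = -74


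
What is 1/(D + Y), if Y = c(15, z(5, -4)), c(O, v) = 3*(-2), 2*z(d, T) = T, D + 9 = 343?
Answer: 1/328 ≈ 0.0030488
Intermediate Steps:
D = 334 (D = -9 + 343 = 334)
z(d, T) = T/2
c(O, v) = -6
Y = -6
1/(D + Y) = 1/(334 - 6) = 1/328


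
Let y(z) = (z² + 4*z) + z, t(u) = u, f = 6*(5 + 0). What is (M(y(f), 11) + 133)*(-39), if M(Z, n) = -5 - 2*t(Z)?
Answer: 76908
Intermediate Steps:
f = 30 (f = 6*5 = 30)
y(z) = z² + 5*z
M(Z, n) = -5 - 2*Z
(M(y(f), 11) + 133)*(-39) = ((-5 - 60*(5 + 30)) + 133)*(-39) = ((-5 - 60*35) + 133)*(-39) = ((-5 - 2*1050) + 133)*(-39) = ((-5 - 2100) + 133)*(-39) = (-2105 + 133)*(-39) = -1972*(-39) = 76908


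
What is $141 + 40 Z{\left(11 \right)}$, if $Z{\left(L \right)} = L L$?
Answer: $4981$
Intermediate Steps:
$Z{\left(L \right)} = L^{2}$
$141 + 40 Z{\left(11 \right)} = 141 + 40 \cdot 11^{2} = 141 + 40 \cdot 121 = 141 + 4840 = 4981$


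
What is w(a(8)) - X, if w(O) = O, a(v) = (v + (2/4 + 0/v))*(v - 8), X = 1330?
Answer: -1330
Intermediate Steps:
a(v) = (½ + v)*(-8 + v) (a(v) = (v + (2*(¼) + 0))*(-8 + v) = (v + (½ + 0))*(-8 + v) = (v + ½)*(-8 + v) = (½ + v)*(-8 + v))
w(a(8)) - X = (-4 + 8² - 15/2*8) - 1*1330 = (-4 + 64 - 60) - 1330 = 0 - 1330 = -1330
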